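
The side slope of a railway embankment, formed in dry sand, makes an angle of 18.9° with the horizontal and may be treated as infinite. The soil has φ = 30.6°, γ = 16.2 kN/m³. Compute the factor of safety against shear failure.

For a dry cohesionless infinite slope the factor of safety is FS = tanφ / tanβ.
FS = tan30.6° / tan18.9° = 0.5914 / 0.3424 = 1.727

FS = 1.73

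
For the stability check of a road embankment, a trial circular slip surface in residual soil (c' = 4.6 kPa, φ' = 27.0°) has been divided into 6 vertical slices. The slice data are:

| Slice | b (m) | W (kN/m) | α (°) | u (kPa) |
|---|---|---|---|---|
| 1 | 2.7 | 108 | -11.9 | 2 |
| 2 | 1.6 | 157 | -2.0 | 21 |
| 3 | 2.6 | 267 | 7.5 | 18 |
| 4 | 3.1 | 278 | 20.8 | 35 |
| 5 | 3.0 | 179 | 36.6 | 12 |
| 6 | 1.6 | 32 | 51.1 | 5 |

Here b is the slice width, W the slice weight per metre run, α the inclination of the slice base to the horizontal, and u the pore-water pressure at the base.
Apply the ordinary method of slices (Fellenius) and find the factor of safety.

FS = 1.80

Ordinary method of slices: FS = Σ[c'·Δl_i + (W_i cosα_i − u_i·Δl_i)·tanφ'] / Σ W_i sinα_i, with Δl_i = b_i / cosα_i.
Slice 1: Δl = 2.7/cos(-11.9°) = 2.759 m; N'_1 = 108·cos(-11.9°) − 2·2.759 = 100.2; c'Δl = 12.69; W sinα = -22.3
Slice 2: Δl = 1.6/cos(-2.0°) = 1.601 m; N'_2 = 157·cos(-2.0°) − 21·1.601 = 123.3; c'Δl = 7.36; W sinα = -5.5
Slice 3: Δl = 2.6/cos7.5° = 2.622 m; N'_3 = 267·cos7.5° − 18·2.622 = 217.5; c'Δl = 12.06; W sinα = 34.9
Slice 4: Δl = 3.1/cos20.8° = 3.316 m; N'_4 = 278·cos20.8° − 35·3.316 = 143.8; c'Δl = 15.25; W sinα = 98.7
Slice 5: Δl = 3.0/cos36.6° = 3.737 m; N'_5 = 179·cos36.6° − 12·3.737 = 98.9; c'Δl = 17.19; W sinα = 106.7
Slice 6: Δl = 1.6/cos51.1° = 2.548 m; N'_6 = 32·cos51.1° − 5·2.548 = 7.4; c'Δl = 11.72; W sinα = 24.9
Σc'Δl = 76.3 kN/m; ΣN' = 691.0 kN/m; ΣW sinα = 237.4 kN/m
Resisting = 76.3 + 691.0·tan27.0° = 76.3 + 352.1 = 428.4 kN/m
FS = 428.4 / 237.4 = 1.804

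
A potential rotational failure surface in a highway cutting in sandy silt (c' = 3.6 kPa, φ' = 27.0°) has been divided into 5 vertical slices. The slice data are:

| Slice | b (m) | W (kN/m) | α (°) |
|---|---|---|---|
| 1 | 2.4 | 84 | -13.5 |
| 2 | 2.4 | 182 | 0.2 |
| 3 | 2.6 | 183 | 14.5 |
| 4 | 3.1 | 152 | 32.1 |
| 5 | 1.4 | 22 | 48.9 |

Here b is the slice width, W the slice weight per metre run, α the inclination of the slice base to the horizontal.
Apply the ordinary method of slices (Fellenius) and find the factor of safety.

FS = 2.78

Ordinary method of slices: FS = Σ[c'·Δl_i + (W_i cosα_i)·tanφ'] / Σ W_i sinα_i, with Δl_i = b_i / cosα_i.
Slice 1: Δl = 2.4/cos(-13.5°) = 2.468 m; N'_1 = 84·cos(-13.5°) = 81.7; c'Δl = 8.89; W sinα = -19.6
Slice 2: Δl = 2.4/cos0.2° = 2.400 m; N'_2 = 182·cos0.2° = 182.0; c'Δl = 8.64; W sinα = 0.6
Slice 3: Δl = 2.6/cos14.5° = 2.686 m; N'_3 = 183·cos14.5° = 177.2; c'Δl = 9.67; W sinα = 45.8
Slice 4: Δl = 3.1/cos32.1° = 3.659 m; N'_4 = 152·cos32.1° = 128.8; c'Δl = 13.17; W sinα = 80.8
Slice 5: Δl = 1.4/cos48.9° = 2.130 m; N'_5 = 22·cos48.9° = 14.5; c'Δl = 7.67; W sinα = 16.6
Σc'Δl = 48.0 kN/m; ΣN' = 584.1 kN/m; ΣW sinα = 124.2 kN/m
Resisting = 48.0 + 584.1·tan27.0° = 48.0 + 297.6 = 345.6 kN/m
FS = 345.6 / 124.2 = 2.783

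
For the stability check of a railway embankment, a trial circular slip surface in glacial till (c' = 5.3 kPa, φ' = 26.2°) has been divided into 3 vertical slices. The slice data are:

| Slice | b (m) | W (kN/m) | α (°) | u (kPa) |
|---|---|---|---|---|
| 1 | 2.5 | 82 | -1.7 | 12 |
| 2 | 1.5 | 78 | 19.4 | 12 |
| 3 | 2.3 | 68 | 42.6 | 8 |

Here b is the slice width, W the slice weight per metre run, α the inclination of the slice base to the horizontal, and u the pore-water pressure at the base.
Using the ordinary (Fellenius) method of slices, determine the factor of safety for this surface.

Ordinary method of slices: FS = Σ[c'·Δl_i + (W_i cosα_i − u_i·Δl_i)·tanφ'] / Σ W_i sinα_i, with Δl_i = b_i / cosα_i.
Slice 1: Δl = 2.5/cos(-1.7°) = 2.501 m; N'_1 = 82·cos(-1.7°) − 12·2.501 = 52.0; c'Δl = 13.26; W sinα = -2.4
Slice 2: Δl = 1.5/cos19.4° = 1.590 m; N'_2 = 78·cos19.4° − 12·1.590 = 54.5; c'Δl = 8.43; W sinα = 25.9
Slice 3: Δl = 2.3/cos42.6° = 3.125 m; N'_3 = 68·cos42.6° − 8·3.125 = 25.1; c'Δl = 16.56; W sinα = 46.0
Σc'Δl = 38.2 kN/m; ΣN' = 131.5 kN/m; ΣW sinα = 69.5 kN/m
Resisting = 38.2 + 131.5·tan26.2° = 38.2 + 64.7 = 102.9 kN/m
FS = 102.9 / 69.5 = 1.481

FS = 1.48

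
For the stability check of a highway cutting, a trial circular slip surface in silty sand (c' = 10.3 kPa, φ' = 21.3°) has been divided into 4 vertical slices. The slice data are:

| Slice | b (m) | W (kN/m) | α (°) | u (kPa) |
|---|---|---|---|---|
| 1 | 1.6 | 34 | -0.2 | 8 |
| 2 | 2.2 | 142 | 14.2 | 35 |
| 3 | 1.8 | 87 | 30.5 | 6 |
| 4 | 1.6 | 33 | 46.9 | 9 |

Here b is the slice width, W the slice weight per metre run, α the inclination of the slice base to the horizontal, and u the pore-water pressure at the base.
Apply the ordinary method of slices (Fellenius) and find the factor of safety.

Ordinary method of slices: FS = Σ[c'·Δl_i + (W_i cosα_i − u_i·Δl_i)·tanφ'] / Σ W_i sinα_i, with Δl_i = b_i / cosα_i.
Slice 1: Δl = 1.6/cos(-0.2°) = 1.600 m; N'_1 = 34·cos(-0.2°) − 8·1.600 = 21.2; c'Δl = 16.48; W sinα = -0.1
Slice 2: Δl = 2.2/cos14.2° = 2.269 m; N'_2 = 142·cos14.2° − 35·2.269 = 58.2; c'Δl = 23.37; W sinα = 34.8
Slice 3: Δl = 1.8/cos30.5° = 2.089 m; N'_3 = 87·cos30.5° − 6·2.089 = 62.4; c'Δl = 21.52; W sinα = 44.2
Slice 4: Δl = 1.6/cos46.9° = 2.342 m; N'_4 = 33·cos46.9° − 9·2.342 = 1.5; c'Δl = 24.12; W sinα = 24.1
Σc'Δl = 85.5 kN/m; ΣN' = 143.3 kN/m; ΣW sinα = 103.0 kN/m
Resisting = 85.5 + 143.3·tan21.3° = 85.5 + 55.9 = 141.4 kN/m
FS = 141.4 / 103.0 = 1.373

FS = 1.37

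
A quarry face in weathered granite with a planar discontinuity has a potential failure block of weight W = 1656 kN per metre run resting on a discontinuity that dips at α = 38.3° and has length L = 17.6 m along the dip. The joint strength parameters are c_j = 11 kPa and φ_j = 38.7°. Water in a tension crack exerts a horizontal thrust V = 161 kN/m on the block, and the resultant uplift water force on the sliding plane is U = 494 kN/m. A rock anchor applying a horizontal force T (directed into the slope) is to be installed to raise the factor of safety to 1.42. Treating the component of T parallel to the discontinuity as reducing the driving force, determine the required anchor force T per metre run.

Resolving forces along and normal to the sliding plane, with the horizontal anchor force T adding T·sinα to the effective normal force and T·cosα acting up the plane against the driving force:
FS = [c_jL + (W cosα − U − V sinα + T sinα) tanφ_j] / [W sinα + V cosα − T cosα]
Without the anchor: N' = 705.8 kN/m, driving T_d = 1152.7 kN/m, resisting R = 11·17.6 + 705.8·tan38.7° = 759.1 kN/m, FS = 0.66.
Setting FS = 1.42 and solving for T:
1.42·(1152.7 − T cos38.3°) = 759.1 + T sin38.3°·tan38.7°
T·(sin38.3°·tan38.7° + 1.42·cos38.3°) = 1.42·1152.7 − 759.1
T·(0.6198·0.8012 + 1.42·0.7848) = 1636.8 − 759.1 = 877.8
T·1.6109 = 877.8
T = 544.9 kN/m

T = 545 kN/m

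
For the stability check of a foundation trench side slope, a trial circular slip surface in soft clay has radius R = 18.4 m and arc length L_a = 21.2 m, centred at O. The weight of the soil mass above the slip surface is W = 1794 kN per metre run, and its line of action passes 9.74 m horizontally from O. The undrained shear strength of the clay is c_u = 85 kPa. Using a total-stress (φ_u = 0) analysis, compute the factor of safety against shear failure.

FS = 1.90

Taking moments about the centre O, the resisting moment is provided by the undrained shear strength acting along the arc:
M_R = c_u·L_a·R = 85·21.20·18.4 = 33156.8 kN·m/m
M_D = W·d = 1794·9.74 = 17473.6 kN·m/m
FS = M_R / M_D = 33156.8 / 17473.6 = 1.898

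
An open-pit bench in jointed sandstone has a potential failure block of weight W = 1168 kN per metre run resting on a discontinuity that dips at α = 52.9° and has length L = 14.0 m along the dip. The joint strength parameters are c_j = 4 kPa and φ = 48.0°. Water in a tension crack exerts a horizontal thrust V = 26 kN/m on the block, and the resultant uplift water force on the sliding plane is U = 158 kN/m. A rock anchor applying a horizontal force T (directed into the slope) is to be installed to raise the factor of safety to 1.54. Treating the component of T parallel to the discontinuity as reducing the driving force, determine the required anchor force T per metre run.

Resolving forces along and normal to the sliding plane, with the horizontal anchor force T adding T·sinα to the effective normal force and T·cosα acting up the plane against the driving force:
FS = [c_jL + (W cosα − U − V sinα + T sinα) tanφ] / [W sinα + V cosα − T cosα]
Without the anchor: N' = 525.8 kN/m, driving T_d = 947.3 kN/m, resisting R = 4·14.0 + 525.8·tan48.0° = 640.0 kN/m, FS = 0.68.
Setting FS = 1.54 and solving for T:
1.54·(947.3 − T cos52.9°) = 640.0 + T sin52.9°·tan48.0°
T·(sin52.9°·tan48.0° + 1.54·cos52.9°) = 1.54·947.3 − 640.0
T·(0.7976·1.1106 + 1.54·0.6032) = 1458.8 − 640.0 = 818.8
T·1.8147 = 818.8
T = 451.2 kN/m

T = 451 kN/m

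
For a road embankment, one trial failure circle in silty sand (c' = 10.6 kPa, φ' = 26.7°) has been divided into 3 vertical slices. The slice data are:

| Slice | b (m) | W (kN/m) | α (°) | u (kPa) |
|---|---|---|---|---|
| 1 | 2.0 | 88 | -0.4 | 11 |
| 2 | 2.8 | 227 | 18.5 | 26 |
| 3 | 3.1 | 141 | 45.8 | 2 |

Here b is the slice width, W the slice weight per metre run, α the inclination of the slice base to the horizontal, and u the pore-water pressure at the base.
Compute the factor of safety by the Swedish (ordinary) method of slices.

Ordinary method of slices: FS = Σ[c'·Δl_i + (W_i cosα_i − u_i·Δl_i)·tanφ'] / Σ W_i sinα_i, with Δl_i = b_i / cosα_i.
Slice 1: Δl = 2.0/cos(-0.4°) = 2.000 m; N'_1 = 88·cos(-0.4°) − 11·2.000 = 66.0; c'Δl = 21.20; W sinα = -0.6
Slice 2: Δl = 2.8/cos18.5° = 2.953 m; N'_2 = 227·cos18.5° − 26·2.953 = 138.5; c'Δl = 31.30; W sinα = 72.0
Slice 3: Δl = 3.1/cos45.8° = 4.447 m; N'_3 = 141·cos45.8° − 2·4.447 = 89.4; c'Δl = 47.13; W sinα = 101.1
Σc'Δl = 99.6 kN/m; ΣN' = 293.9 kN/m; ΣW sinα = 172.5 kN/m
Resisting = 99.6 + 293.9·tan26.7° = 99.6 + 147.8 = 247.5 kN/m
FS = 247.5 / 172.5 = 1.435

FS = 1.43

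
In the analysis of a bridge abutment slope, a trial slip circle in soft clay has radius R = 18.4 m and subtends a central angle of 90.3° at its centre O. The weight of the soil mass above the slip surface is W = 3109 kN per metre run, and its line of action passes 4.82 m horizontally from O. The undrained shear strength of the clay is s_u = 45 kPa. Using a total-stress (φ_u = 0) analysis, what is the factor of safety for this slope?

FS = 1.60

Taking moments about the centre O, the resisting moment is provided by the undrained shear strength acting along the arc:
Arc length L_a = R·θ = 18.4·(90.3°·π/180) = 18.4·1.5760 = 29.00 m
M_R = s_u·L_a·R = 45·29.00·18.4 = 24011.2 kN·m/m
M_D = W·d = 3109·4.82 = 14985.4 kN·m/m
FS = M_R / M_D = 24011.2 / 14985.4 = 1.602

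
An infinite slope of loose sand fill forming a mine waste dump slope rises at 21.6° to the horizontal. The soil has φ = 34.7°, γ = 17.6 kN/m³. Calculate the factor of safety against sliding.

For a dry cohesionless infinite slope the factor of safety is FS = tanφ / tanβ.
FS = tan34.7° / tan21.6° = 0.6924 / 0.3959 = 1.749

FS = 1.75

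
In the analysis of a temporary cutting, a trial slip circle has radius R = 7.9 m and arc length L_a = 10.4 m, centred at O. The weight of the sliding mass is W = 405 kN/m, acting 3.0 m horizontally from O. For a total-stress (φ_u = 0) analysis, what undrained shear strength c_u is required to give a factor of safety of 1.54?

c_u = 22.8 kPa

FS = c_u·L_a·R / (W·d), so c_u = FS·W·d / (L_a·R).
c_u = 1.54·405·3.0 / (10.40·7.9) = 1871.1 / 82.16 = 22.77 kPa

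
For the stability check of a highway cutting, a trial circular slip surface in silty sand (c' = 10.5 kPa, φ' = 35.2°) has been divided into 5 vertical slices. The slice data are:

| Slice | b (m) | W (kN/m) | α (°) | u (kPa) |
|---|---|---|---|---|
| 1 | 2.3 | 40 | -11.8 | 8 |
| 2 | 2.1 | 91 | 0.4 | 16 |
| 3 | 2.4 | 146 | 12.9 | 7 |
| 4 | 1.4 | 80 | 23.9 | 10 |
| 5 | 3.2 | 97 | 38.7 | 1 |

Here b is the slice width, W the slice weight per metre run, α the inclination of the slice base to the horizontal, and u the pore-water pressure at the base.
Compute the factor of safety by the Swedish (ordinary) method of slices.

Ordinary method of slices: FS = Σ[c'·Δl_i + (W_i cosα_i − u_i·Δl_i)·tanφ'] / Σ W_i sinα_i, with Δl_i = b_i / cosα_i.
Slice 1: Δl = 2.3/cos(-11.8°) = 2.350 m; N'_1 = 40·cos(-11.8°) − 8·2.350 = 20.4; c'Δl = 24.67; W sinα = -8.2
Slice 2: Δl = 2.1/cos0.4° = 2.100 m; N'_2 = 91·cos0.4° − 16·2.100 = 57.4; c'Δl = 22.05; W sinα = 0.6
Slice 3: Δl = 2.4/cos12.9° = 2.462 m; N'_3 = 146·cos12.9° − 7·2.462 = 125.1; c'Δl = 25.85; W sinα = 32.6
Slice 4: Δl = 1.4/cos23.9° = 1.531 m; N'_4 = 80·cos23.9° − 10·1.531 = 57.8; c'Δl = 16.08; W sinα = 32.4
Slice 5: Δl = 3.2/cos38.7° = 4.100 m; N'_5 = 97·cos38.7° − 1·4.100 = 71.6; c'Δl = 43.05; W sinα = 60.6
Σc'Δl = 131.7 kN/m; ΣN' = 332.3 kN/m; ΣW sinα = 118.1 kN/m
Resisting = 131.7 + 332.3·tan35.2° = 131.7 + 234.4 = 366.1 kN/m
FS = 366.1 / 118.1 = 3.100

FS = 3.10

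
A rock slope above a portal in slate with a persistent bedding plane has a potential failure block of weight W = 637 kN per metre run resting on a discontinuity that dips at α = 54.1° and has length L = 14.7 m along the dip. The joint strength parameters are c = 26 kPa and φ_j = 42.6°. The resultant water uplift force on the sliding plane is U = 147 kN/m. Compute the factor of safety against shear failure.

FS = 1.14

Resolving the block weight along and normal to the plane and applying the Mohr–Coulomb strength on the joint:
N' = W cosα − U = 637·cos54.1° − 147 = 226.5 kN/m
Driving force T = W sinα = 637·sin54.1° = 516.0 kN/m
Resisting force R = c·L + N'·tanφ_j = 26·14.7 + 226.5·tan42.6° = 382.2 + 208.3 = 590.5 kN/m
FS = R / T = 590.5 / 516.0 = 1.144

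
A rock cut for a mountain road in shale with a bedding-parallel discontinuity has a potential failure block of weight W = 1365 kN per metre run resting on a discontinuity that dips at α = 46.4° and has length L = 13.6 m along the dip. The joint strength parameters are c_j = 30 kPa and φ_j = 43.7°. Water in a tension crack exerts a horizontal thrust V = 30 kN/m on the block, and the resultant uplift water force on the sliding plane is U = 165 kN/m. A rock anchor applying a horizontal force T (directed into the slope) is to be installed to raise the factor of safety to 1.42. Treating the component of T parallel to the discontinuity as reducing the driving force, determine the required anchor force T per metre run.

Resolving forces along and normal to the sliding plane, with the horizontal anchor force T adding T·sinα to the effective normal force and T·cosα acting up the plane against the driving force:
FS = [c_jL + (W cosα − U − V sinα + T sinα) tanφ_j] / [W sinα + V cosα − T cosα]
Without the anchor: N' = 754.6 kN/m, driving T_d = 1009.2 kN/m, resisting R = 30·13.6 + 754.6·tan43.7° = 1129.1 kN/m, FS = 1.12.
Setting FS = 1.42 and solving for T:
1.42·(1009.2 − T cos46.4°) = 1129.1 + T sin46.4°·tan43.7°
T·(sin46.4°·tan43.7° + 1.42·cos46.4°) = 1.42·1009.2 − 1129.1
T·(0.7242·0.9556 + 1.42·0.6896) = 1433.0 − 1129.1 = 303.9
T·1.6713 = 303.9
T = 181.8 kN/m

T = 182 kN/m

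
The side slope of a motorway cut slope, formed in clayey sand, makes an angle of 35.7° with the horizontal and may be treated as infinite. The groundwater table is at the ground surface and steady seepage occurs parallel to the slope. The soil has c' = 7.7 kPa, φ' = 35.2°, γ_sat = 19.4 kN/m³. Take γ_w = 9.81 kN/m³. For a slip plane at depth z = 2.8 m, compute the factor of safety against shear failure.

FS = 0.78

With seepage parallel to the slope and the water table at the surface, the effective normal stress on the slip plane uses the buoyant unit weight γ' = γ_sat − γ_w while the driving shear stress uses γ_sat:
FS = [c' + γ' z cos²β tanφ'] / [γ_sat z sinβ cosβ]
γ' = 19.4 − 9.81 = 9.59 kN/m³
Numerator = 7.7 + 9.59·2.8·cos²35.7°·tan35.2° = 7.7 + 9.59·2.8·0.6595·0.7054 = 20.192 kPa
Denominator = 19.4·2.8·sin35.7°·cos35.7° = 19.4·2.8·0.5835·0.8121 = 25.741 kPa
FS = 20.192 / 25.741 = 0.784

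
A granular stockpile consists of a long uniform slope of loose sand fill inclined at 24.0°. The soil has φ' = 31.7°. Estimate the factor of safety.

FS = 1.39

For a dry cohesionless infinite slope the factor of safety is FS = tanφ' / tanβ.
FS = tan31.7° / tan24.0° = 0.6176 / 0.4452 = 1.387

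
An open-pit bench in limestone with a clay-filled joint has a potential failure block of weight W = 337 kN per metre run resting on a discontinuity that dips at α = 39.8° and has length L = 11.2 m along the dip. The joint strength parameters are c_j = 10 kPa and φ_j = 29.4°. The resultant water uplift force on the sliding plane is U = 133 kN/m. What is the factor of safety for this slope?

Resolving the block weight along and normal to the plane and applying the Mohr–Coulomb strength on the joint:
N' = W cosα − U = 337·cos39.8° − 133 = 125.9 kN/m
Driving force T = W sinα = 337·sin39.8° = 215.7 kN/m
Resisting force R = c_j·L + N'·tanφ_j = 10·11.2 + 125.9·tan29.4° = 112.0 + 70.9 = 182.9 kN/m
FS = R / T = 182.9 / 215.7 = 0.848

FS = 0.85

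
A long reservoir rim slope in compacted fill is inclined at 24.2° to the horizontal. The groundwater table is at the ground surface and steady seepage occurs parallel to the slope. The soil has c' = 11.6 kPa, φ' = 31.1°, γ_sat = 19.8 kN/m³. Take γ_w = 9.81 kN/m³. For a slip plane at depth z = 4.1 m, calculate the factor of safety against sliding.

With seepage parallel to the slope and the water table at the surface, the effective normal stress on the slip plane uses the buoyant unit weight γ' = γ_sat − γ_w while the driving shear stress uses γ_sat:
FS = [c' + γ' z cos²β tanφ'] / [γ_sat z sinβ cosβ]
γ' = 19.8 − 9.81 = 9.99 kN/m³
Numerator = 11.6 + 9.99·4.1·cos²24.2°·tan31.1° = 11.6 + 9.99·4.1·0.8320·0.6032 = 32.156 kPa
Denominator = 19.8·4.1·sin24.2°·cos24.2° = 19.8·4.1·0.4099·0.9121 = 30.353 kPa
FS = 32.156 / 30.353 = 1.059

FS = 1.06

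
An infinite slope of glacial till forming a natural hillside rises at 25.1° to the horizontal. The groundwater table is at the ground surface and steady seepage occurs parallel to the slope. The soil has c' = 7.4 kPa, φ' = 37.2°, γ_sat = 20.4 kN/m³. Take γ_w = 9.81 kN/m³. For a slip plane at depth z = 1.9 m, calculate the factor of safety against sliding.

With seepage parallel to the slope and the water table at the surface, the effective normal stress on the slip plane uses the buoyant unit weight γ' = γ_sat − γ_w while the driving shear stress uses γ_sat:
FS = [c' + γ' z cos²β tanφ'] / [γ_sat z sinβ cosβ]
γ' = 20.4 − 9.81 = 10.59 kN/m³
Numerator = 7.4 + 10.59·1.9·cos²25.1°·tan37.2° = 7.4 + 10.59·1.9·0.8201·0.7590 = 19.924 kPa
Denominator = 20.4·1.9·sin25.1°·cos25.1° = 20.4·1.9·0.4242·0.9056 = 14.889 kPa
FS = 19.924 / 14.889 = 1.338

FS = 1.34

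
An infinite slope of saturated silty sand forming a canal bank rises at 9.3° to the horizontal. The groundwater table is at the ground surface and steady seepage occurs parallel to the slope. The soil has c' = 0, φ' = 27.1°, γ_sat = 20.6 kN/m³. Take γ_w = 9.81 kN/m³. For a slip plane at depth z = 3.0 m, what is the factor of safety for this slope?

With seepage parallel to the slope and the water table at the surface, the effective normal stress on the slip plane uses the buoyant unit weight γ' = γ_sat − γ_w while the driving shear stress uses γ_sat:
FS = [c' + γ' z cos²β tanφ'] / [γ_sat z sinβ cosβ]
(For c' = 0 this reduces to FS = (γ'/γ_sat)·tanφ'/tanβ.)
γ' = 20.6 − 9.81 = 10.79 kN/m³
Numerator = 0.0 + 10.79·3.0·cos²9.3°·tan27.1° = 0.0 + 10.79·3.0·0.9739·0.5117 = 16.132 kPa
Denominator = 20.6·3.0·sin9.3°·cos9.3° = 20.6·3.0·0.1616·0.9869 = 9.856 kPa
FS = 16.132 / 9.856 = 1.637

FS = 1.64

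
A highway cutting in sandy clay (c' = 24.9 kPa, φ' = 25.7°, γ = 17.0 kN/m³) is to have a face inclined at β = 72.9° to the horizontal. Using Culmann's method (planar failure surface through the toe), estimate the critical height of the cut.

Culmann's analysis gives the critical failure plane at α_cr = (β + φ')/2 = (72.9 + 25.7)/2 = 49.3°, and the critical height
H_c = (4c'/γ) · sinβ cosφ' / [1 − cos(β − φ')]
    = (4·24.9/17.0) · sin72.9°·cos25.7° / [1 − cos(47.2°)]
    = 5.859 · 0.9558·0.9011 / [1 − 0.6794]
    = 5.859 · 0.8612 / 0.3206
    = 15.74 m

H_c = 15.74 m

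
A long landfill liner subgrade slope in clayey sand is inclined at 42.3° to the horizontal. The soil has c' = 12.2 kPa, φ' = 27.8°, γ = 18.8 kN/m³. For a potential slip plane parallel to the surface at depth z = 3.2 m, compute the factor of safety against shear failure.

FS = 0.99

For an infinite slope with a slip plane parallel to the surface (no pore pressure): FS = [c' + γz cos²β tanφ'] / [γz sinβ cosβ].
γz = 18.8·3.2 = 60.16 kN/m²
Numerator = 12.2 + 60.16·cos²42.3°·tan27.8° = 12.2 + 60.16·0.5471·0.5272 = 29.552 kPa
Denominator = 60.16·sin42.3°·cos42.3° = 60.16·0.6730·0.7396 = 29.947 kPa
FS = 29.552 / 29.947 = 0.987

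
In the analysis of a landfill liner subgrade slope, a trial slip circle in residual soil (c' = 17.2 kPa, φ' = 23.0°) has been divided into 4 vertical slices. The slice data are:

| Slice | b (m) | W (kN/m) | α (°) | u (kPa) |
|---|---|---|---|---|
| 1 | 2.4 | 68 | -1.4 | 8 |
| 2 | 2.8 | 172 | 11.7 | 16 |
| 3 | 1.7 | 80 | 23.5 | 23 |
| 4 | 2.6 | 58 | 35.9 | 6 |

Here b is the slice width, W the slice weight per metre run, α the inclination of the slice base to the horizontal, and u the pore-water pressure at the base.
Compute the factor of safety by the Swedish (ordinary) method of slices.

Ordinary method of slices: FS = Σ[c'·Δl_i + (W_i cosα_i − u_i·Δl_i)·tanφ'] / Σ W_i sinα_i, with Δl_i = b_i / cosα_i.
Slice 1: Δl = 2.4/cos(-1.4°) = 2.401 m; N'_1 = 68·cos(-1.4°) − 8·2.401 = 48.8; c'Δl = 41.29; W sinα = -1.7
Slice 2: Δl = 2.8/cos11.7° = 2.859 m; N'_2 = 172·cos11.7° − 16·2.859 = 122.7; c'Δl = 49.18; W sinα = 34.9
Slice 3: Δl = 1.7/cos23.5° = 1.854 m; N'_3 = 80·cos23.5° − 23·1.854 = 30.7; c'Δl = 31.88; W sinα = 31.9
Slice 4: Δl = 2.6/cos35.9° = 3.210 m; N'_4 = 58·cos35.9° − 6·3.210 = 27.7; c'Δl = 55.21; W sinα = 34.0
Σc'Δl = 177.6 kN/m; ΣN' = 229.9 kN/m; ΣW sinα = 99.1 kN/m
Resisting = 177.6 + 229.9·tan23.0° = 177.6 + 97.6 = 275.2 kN/m
FS = 275.2 / 99.1 = 2.776

FS = 2.78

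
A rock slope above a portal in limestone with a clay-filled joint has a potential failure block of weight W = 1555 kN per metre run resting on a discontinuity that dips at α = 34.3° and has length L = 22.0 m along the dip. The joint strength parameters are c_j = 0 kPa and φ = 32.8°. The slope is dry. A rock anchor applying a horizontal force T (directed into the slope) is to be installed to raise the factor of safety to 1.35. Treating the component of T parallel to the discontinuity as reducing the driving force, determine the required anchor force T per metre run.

T = 240 kN/m

Resolving forces along and normal to the sliding plane, with the horizontal anchor force T adding T·sinα to the effective normal force and T·cosα acting up the plane against the driving force:
FS = [c_jL + (W cosα + T sinα) tanφ] / [W sinα − T cosα]
Without the anchor: N' = 1284.6 kN/m, driving T_d = 876.3 kN/m, resisting R = 0·22.0 + 1284.6·tan32.8° = 827.9 kN/m, FS = 0.94.
Setting FS = 1.35 and solving for T:
1.35·(876.3 − T cos34.3°) = 827.9 + T sin34.3°·tan32.8°
T·(sin34.3°·tan32.8° + 1.35·cos34.3°) = 1.35·876.3 − 827.9
T·(0.5635·0.6445 + 1.35·0.8261) = 1183.0 − 827.9 = 355.1
T·1.4784 = 355.1
T = 240.2 kN/m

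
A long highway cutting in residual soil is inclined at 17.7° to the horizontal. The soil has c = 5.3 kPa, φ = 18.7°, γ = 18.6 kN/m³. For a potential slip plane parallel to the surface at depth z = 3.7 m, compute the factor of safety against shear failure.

For an infinite slope with a slip plane parallel to the surface (no pore pressure): FS = [c + γz cos²β tanφ] / [γz sinβ cosβ].
γz = 18.6·3.7 = 68.82 kN/m²
Numerator = 5.3 + 68.82·cos²17.7°·tan18.7° = 5.3 + 68.82·0.9076·0.3385 = 26.441 kPa
Denominator = 68.82·sin17.7°·cos17.7° = 68.82·0.3040·0.9527 = 19.933 kPa
FS = 26.441 / 19.933 = 1.326

FS = 1.33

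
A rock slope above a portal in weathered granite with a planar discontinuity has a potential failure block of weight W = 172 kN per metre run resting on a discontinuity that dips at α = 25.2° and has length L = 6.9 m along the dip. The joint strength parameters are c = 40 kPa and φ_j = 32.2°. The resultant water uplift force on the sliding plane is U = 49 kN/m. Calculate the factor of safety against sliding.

FS = 4.69

Resolving the block weight along and normal to the plane and applying the Mohr–Coulomb strength on the joint:
N' = W cosα − U = 172·cos25.2° − 49 = 106.6 kN/m
Driving force T = W sinα = 172·sin25.2° = 73.2 kN/m
Resisting force R = c·L + N'·tanφ_j = 40·6.9 + 106.6·tan32.2° = 276.0 + 67.1 = 343.1 kN/m
FS = R / T = 343.1 / 73.2 = 4.686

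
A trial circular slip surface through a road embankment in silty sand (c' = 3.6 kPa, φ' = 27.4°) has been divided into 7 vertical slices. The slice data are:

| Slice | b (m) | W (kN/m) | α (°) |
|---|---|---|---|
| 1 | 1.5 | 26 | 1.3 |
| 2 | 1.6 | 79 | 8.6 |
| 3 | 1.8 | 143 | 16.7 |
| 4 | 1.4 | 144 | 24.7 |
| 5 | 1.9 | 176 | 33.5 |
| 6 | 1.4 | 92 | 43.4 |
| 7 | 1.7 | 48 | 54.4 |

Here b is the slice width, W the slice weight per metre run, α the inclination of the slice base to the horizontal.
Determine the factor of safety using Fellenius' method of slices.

Ordinary method of slices: FS = Σ[c'·Δl_i + (W_i cosα_i)·tanφ'] / Σ W_i sinα_i, with Δl_i = b_i / cosα_i.
Slice 1: Δl = 1.5/cos1.3° = 1.500 m; N'_1 = 26·cos1.3° = 26.0; c'Δl = 5.40; W sinα = 0.6
Slice 2: Δl = 1.6/cos8.6° = 1.618 m; N'_2 = 79·cos8.6° = 78.1; c'Δl = 5.83; W sinα = 11.8
Slice 3: Δl = 1.8/cos16.7° = 1.879 m; N'_3 = 143·cos16.7° = 137.0; c'Δl = 6.77; W sinα = 41.1
Slice 4: Δl = 1.4/cos24.7° = 1.541 m; N'_4 = 144·cos24.7° = 130.8; c'Δl = 5.55; W sinα = 60.2
Slice 5: Δl = 1.9/cos33.5° = 2.278 m; N'_5 = 176·cos33.5° = 146.8; c'Δl = 8.20; W sinα = 97.1
Slice 6: Δl = 1.4/cos43.4° = 1.927 m; N'_6 = 92·cos43.4° = 66.8; c'Δl = 6.94; W sinα = 63.2
Slice 7: Δl = 1.7/cos54.4° = 2.920 m; N'_7 = 48·cos54.4° = 27.9; c'Δl = 10.51; W sinα = 39.0
Σc'Δl = 49.2 kN/m; ΣN' = 613.4 kN/m; ΣW sinα = 313.1 kN/m
Resisting = 49.2 + 613.4·tan27.4° = 49.2 + 318.0 = 367.2 kN/m
FS = 367.2 / 313.1 = 1.173

FS = 1.17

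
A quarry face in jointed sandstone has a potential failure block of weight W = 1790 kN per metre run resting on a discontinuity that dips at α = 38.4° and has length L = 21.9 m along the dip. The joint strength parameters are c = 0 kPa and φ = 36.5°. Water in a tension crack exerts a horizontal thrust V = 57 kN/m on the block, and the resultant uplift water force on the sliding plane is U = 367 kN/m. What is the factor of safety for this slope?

FS = 0.64

Resolving the block weight along and normal to the plane and applying the Mohr–Coulomb strength on the joint:
N' = W cosα − U − V sinα = 1790·cos38.4° − 367 − 57·sin38.4° = 1000.4 kN/m
Driving force T = W sinα + V cosα = 1790·sin38.4° + 57·cos38.4° = 1156.5 kN/m
Resisting force R = c·L + N'·tanφ = 0·21.9 + 1000.4·tan36.5° = 0.0 + 740.3 = 740.3 kN/m
FS = R / T = 740.3 / 1156.5 = 0.640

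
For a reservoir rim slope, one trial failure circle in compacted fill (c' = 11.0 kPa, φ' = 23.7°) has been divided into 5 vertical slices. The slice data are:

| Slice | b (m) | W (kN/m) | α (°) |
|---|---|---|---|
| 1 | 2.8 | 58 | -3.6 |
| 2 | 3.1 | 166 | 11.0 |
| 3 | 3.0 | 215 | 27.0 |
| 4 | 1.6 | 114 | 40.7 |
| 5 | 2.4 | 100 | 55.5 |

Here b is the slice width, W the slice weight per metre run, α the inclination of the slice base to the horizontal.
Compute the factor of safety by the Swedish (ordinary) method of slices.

FS = 1.47

Ordinary method of slices: FS = Σ[c'·Δl_i + (W_i cosα_i)·tanφ'] / Σ W_i sinα_i, with Δl_i = b_i / cosα_i.
Slice 1: Δl = 2.8/cos(-3.6°) = 2.806 m; N'_1 = 58·cos(-3.6°) = 57.9; c'Δl = 30.86; W sinα = -3.6
Slice 2: Δl = 3.1/cos11.0° = 3.158 m; N'_2 = 166·cos11.0° = 163.0; c'Δl = 34.74; W sinα = 31.7
Slice 3: Δl = 3.0/cos27.0° = 3.367 m; N'_3 = 215·cos27.0° = 191.6; c'Δl = 37.04; W sinα = 97.6
Slice 4: Δl = 1.6/cos40.7° = 2.110 m; N'_4 = 114·cos40.7° = 86.4; c'Δl = 23.21; W sinα = 74.3
Slice 5: Δl = 2.4/cos55.5° = 4.237 m; N'_5 = 100·cos55.5° = 56.6; c'Δl = 46.61; W sinα = 82.4
Σc'Δl = 172.5 kN/m; ΣN' = 555.5 kN/m; ΣW sinα = 282.4 kN/m
Resisting = 172.5 + 555.5·tan23.7° = 172.5 + 243.8 = 416.3 kN/m
FS = 416.3 / 282.4 = 1.474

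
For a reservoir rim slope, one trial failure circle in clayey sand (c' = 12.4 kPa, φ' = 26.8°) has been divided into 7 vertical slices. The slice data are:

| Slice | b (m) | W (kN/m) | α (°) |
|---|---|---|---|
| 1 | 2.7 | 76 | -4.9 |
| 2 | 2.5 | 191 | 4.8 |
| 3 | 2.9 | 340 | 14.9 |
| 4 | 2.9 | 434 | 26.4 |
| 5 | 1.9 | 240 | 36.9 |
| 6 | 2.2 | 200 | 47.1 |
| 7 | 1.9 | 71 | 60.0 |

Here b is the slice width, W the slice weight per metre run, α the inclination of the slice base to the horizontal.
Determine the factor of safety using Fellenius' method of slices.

Ordinary method of slices: FS = Σ[c'·Δl_i + (W_i cosα_i)·tanφ'] / Σ W_i sinα_i, with Δl_i = b_i / cosα_i.
Slice 1: Δl = 2.7/cos(-4.9°) = 2.710 m; N'_1 = 76·cos(-4.9°) = 75.7; c'Δl = 33.60; W sinα = -6.5
Slice 2: Δl = 2.5/cos4.8° = 2.509 m; N'_2 = 191·cos4.8° = 190.3; c'Δl = 31.11; W sinα = 16.0
Slice 3: Δl = 2.9/cos14.9° = 3.001 m; N'_3 = 340·cos14.9° = 328.6; c'Δl = 37.21; W sinα = 87.4
Slice 4: Δl = 2.9/cos26.4° = 3.238 m; N'_4 = 434·cos26.4° = 388.7; c'Δl = 40.15; W sinα = 193.0
Slice 5: Δl = 1.9/cos36.9° = 2.376 m; N'_5 = 240·cos36.9° = 191.9; c'Δl = 29.46; W sinα = 144.1
Slice 6: Δl = 2.2/cos47.1° = 3.232 m; N'_6 = 200·cos47.1° = 136.1; c'Δl = 40.08; W sinα = 146.5
Slice 7: Δl = 1.9/cos60.0° = 3.800 m; N'_7 = 71·cos60.0° = 35.5; c'Δl = 47.12; W sinα = 61.5
Σc'Δl = 258.7 kN/m; ΣN' = 1346.9 kN/m; ΣW sinα = 642.0 kN/m
Resisting = 258.7 + 1346.9·tan26.8° = 258.7 + 680.4 = 939.1 kN/m
FS = 939.1 / 642.0 = 1.463

FS = 1.46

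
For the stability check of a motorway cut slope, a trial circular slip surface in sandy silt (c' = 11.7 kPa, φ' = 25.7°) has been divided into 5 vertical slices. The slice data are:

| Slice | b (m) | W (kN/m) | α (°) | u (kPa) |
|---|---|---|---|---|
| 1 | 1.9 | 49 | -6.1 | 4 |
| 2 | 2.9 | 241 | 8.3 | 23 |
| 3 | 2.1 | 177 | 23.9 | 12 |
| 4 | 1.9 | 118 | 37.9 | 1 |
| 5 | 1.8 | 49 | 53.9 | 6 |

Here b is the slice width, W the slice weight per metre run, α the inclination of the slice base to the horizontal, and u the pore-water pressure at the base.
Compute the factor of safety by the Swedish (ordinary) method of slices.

FS = 1.70

Ordinary method of slices: FS = Σ[c'·Δl_i + (W_i cosα_i − u_i·Δl_i)·tanφ'] / Σ W_i sinα_i, with Δl_i = b_i / cosα_i.
Slice 1: Δl = 1.9/cos(-6.1°) = 1.911 m; N'_1 = 49·cos(-6.1°) − 4·1.911 = 41.1; c'Δl = 22.36; W sinα = -5.2
Slice 2: Δl = 2.9/cos8.3° = 2.931 m; N'_2 = 241·cos8.3° − 23·2.931 = 171.1; c'Δl = 34.29; W sinα = 34.8
Slice 3: Δl = 2.1/cos23.9° = 2.297 m; N'_3 = 177·cos23.9° − 12·2.297 = 134.3; c'Δl = 26.87; W sinα = 71.7
Slice 4: Δl = 1.9/cos37.9° = 2.408 m; N'_4 = 118·cos37.9° − 1·2.408 = 90.7; c'Δl = 28.17; W sinα = 72.5
Slice 5: Δl = 1.8/cos53.9° = 3.055 m; N'_5 = 49·cos53.9° − 6·3.055 = 10.5; c'Δl = 35.74; W sinα = 39.6
Σc'Δl = 147.4 kN/m; ΣN' = 447.7 kN/m; ΣW sinα = 213.4 kN/m
Resisting = 147.4 + 447.7·tan25.7° = 147.4 + 215.4 = 362.9 kN/m
FS = 362.9 / 213.4 = 1.701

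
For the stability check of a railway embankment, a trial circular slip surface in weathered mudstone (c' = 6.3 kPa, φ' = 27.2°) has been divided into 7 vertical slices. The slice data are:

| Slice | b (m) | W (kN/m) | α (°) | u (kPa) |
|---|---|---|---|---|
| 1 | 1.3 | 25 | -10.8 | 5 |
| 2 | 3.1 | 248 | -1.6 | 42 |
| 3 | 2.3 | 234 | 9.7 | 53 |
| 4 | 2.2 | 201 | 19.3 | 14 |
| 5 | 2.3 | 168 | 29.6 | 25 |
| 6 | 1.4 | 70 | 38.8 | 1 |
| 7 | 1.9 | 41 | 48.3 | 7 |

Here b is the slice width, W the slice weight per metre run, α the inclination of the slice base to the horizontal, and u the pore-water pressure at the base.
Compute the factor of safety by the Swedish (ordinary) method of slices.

FS = 1.51

Ordinary method of slices: FS = Σ[c'·Δl_i + (W_i cosα_i − u_i·Δl_i)·tanφ'] / Σ W_i sinα_i, with Δl_i = b_i / cosα_i.
Slice 1: Δl = 1.3/cos(-10.8°) = 1.323 m; N'_1 = 25·cos(-10.8°) − 5·1.323 = 17.9; c'Δl = 8.34; W sinα = -4.7
Slice 2: Δl = 3.1/cos(-1.6°) = 3.101 m; N'_2 = 248·cos(-1.6°) − 42·3.101 = 117.7; c'Δl = 19.54; W sinα = -6.9
Slice 3: Δl = 2.3/cos9.7° = 2.333 m; N'_3 = 234·cos9.7° − 53·2.333 = 107.0; c'Δl = 14.70; W sinα = 39.4
Slice 4: Δl = 2.2/cos19.3° = 2.331 m; N'_4 = 201·cos19.3° − 14·2.331 = 157.1; c'Δl = 14.69; W sinα = 66.4
Slice 5: Δl = 2.3/cos29.6° = 2.645 m; N'_5 = 168·cos29.6° − 25·2.645 = 79.9; c'Δl = 16.66; W sinα = 83.0
Slice 6: Δl = 1.4/cos38.8° = 1.796 m; N'_6 = 70·cos38.8° − 1·1.796 = 52.8; c'Δl = 11.32; W sinα = 43.9
Slice 7: Δl = 1.9/cos48.3° = 2.856 m; N'_7 = 41·cos48.3° − 7·2.856 = 7.3; c'Δl = 17.99; W sinα = 30.6
Σc'Δl = 103.2 kN/m; ΣN' = 539.6 kN/m; ΣW sinα = 251.7 kN/m
Resisting = 103.2 + 539.6·tan27.2° = 103.2 + 277.3 = 380.6 kN/m
FS = 380.6 / 251.7 = 1.512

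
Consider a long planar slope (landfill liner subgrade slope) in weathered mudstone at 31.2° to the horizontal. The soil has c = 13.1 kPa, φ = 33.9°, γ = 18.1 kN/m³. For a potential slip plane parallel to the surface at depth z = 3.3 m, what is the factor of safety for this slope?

FS = 1.60

For an infinite slope with a slip plane parallel to the surface (no pore pressure): FS = [c + γz cos²β tanφ] / [γz sinβ cosβ].
γz = 18.1·3.3 = 59.73 kN/m²
Numerator = 13.1 + 59.73·cos²31.2°·tan33.9° = 13.1 + 59.73·0.7316·0.6720 = 42.466 kPa
Denominator = 59.73·sin31.2°·cos31.2° = 59.73·0.5180·0.8554 = 26.466 kPa
FS = 42.466 / 26.466 = 1.605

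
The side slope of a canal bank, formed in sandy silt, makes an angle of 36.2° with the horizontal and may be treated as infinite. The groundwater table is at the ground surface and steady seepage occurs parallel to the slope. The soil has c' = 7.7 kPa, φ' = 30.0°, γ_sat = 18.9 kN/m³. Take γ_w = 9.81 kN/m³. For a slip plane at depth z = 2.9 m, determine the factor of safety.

FS = 0.67

With seepage parallel to the slope and the water table at the surface, the effective normal stress on the slip plane uses the buoyant unit weight γ' = γ_sat − γ_w while the driving shear stress uses γ_sat:
FS = [c' + γ' z cos²β tanφ'] / [γ_sat z sinβ cosβ]
γ' = 18.9 − 9.81 = 9.09 kN/m³
Numerator = 7.7 + 9.09·2.9·cos²36.2°·tan30.0° = 7.7 + 9.09·2.9·0.6512·0.5774 = 17.611 kPa
Denominator = 18.9·2.9·sin36.2°·cos36.2° = 18.9·2.9·0.5906·0.8070 = 26.122 kPa
FS = 17.611 / 26.122 = 0.674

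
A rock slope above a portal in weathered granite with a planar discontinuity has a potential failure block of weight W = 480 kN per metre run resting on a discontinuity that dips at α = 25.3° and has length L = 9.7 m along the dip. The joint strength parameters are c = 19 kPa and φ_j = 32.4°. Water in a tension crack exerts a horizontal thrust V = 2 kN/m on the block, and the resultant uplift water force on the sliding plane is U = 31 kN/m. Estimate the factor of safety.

Resolving the block weight along and normal to the plane and applying the Mohr–Coulomb strength on the joint:
N' = W cosα − U − V sinα = 480·cos25.3° − 31 − 2·sin25.3° = 402.1 kN/m
Driving force T = W sinα + V cosα = 480·sin25.3° + 2·cos25.3° = 206.9 kN/m
Resisting force R = c·L + N'·tanφ_j = 19·9.7 + 402.1·tan32.4° = 184.3 + 255.2 = 439.5 kN/m
FS = R / T = 439.5 / 206.9 = 2.124

FS = 2.12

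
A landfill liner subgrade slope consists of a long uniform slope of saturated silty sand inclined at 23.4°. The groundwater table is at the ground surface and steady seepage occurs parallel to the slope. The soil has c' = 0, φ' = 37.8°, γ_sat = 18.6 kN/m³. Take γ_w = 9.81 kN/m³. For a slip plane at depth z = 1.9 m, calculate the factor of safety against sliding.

With seepage parallel to the slope and the water table at the surface, the effective normal stress on the slip plane uses the buoyant unit weight γ' = γ_sat − γ_w while the driving shear stress uses γ_sat:
FS = [c' + γ' z cos²β tanφ'] / [γ_sat z sinβ cosβ]
(For c' = 0 this reduces to FS = (γ'/γ_sat)·tanφ'/tanβ.)
γ' = 18.6 − 9.81 = 8.79 kN/m³
Numerator = 0.0 + 8.79·1.9·cos²23.4°·tan37.8° = 0.0 + 8.79·1.9·0.8423·0.7757 = 10.911 kPa
Denominator = 18.6·1.9·sin23.4°·cos23.4° = 18.6·1.9·0.3971·0.9178 = 12.881 kPa
FS = 10.911 / 12.881 = 0.847

FS = 0.85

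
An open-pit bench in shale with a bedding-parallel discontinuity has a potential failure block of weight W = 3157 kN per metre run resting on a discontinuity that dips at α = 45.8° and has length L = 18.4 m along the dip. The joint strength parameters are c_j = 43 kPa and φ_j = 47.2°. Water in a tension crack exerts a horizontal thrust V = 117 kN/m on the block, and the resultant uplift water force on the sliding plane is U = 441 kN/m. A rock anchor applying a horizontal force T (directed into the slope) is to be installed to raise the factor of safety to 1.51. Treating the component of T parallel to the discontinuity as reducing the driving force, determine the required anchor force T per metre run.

T = 514 kN/m

Resolving forces along and normal to the sliding plane, with the horizontal anchor force T adding T·sinα to the effective normal force and T·cosα acting up the plane against the driving force:
FS = [c_jL + (W cosα − U − V sinα + T sinα) tanφ_j] / [W sinα + V cosα − T cosα]
Without the anchor: N' = 1676.1 kN/m, driving T_d = 2344.9 kN/m, resisting R = 43·18.4 + 1676.1·tan47.2° = 2601.2 kN/m, FS = 1.11.
Setting FS = 1.51 and solving for T:
1.51·(2344.9 − T cos45.8°) = 2601.2 + T sin45.8°·tan47.2°
T·(sin45.8°·tan47.2° + 1.51·cos45.8°) = 1.51·2344.9 − 2601.2
T·(0.7169·1.0799 + 1.51·0.6972) = 3540.7 − 2601.2 = 939.5
T·1.8269 = 939.5
T = 514.3 kN/m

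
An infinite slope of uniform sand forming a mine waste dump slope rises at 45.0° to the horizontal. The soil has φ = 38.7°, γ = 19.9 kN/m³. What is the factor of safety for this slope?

FS = 0.80

For a dry cohesionless infinite slope the factor of safety is FS = tanφ / tanβ.
FS = tan38.7° / tan45.0° = 0.8012 / 1.0000 = 0.801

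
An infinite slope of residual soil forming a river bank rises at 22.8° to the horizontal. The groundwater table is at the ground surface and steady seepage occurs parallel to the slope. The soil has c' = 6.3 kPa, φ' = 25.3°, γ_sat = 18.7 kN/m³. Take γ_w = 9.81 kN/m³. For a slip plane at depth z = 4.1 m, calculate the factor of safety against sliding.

FS = 0.76

With seepage parallel to the slope and the water table at the surface, the effective normal stress on the slip plane uses the buoyant unit weight γ' = γ_sat − γ_w while the driving shear stress uses γ_sat:
FS = [c' + γ' z cos²β tanφ'] / [γ_sat z sinβ cosβ]
γ' = 18.7 − 9.81 = 8.89 kN/m³
Numerator = 6.3 + 8.89·4.1·cos²22.8°·tan25.3° = 6.3 + 8.89·4.1·0.8498·0.4727 = 20.942 kPa
Denominator = 18.7·4.1·sin22.8°·cos22.8° = 18.7·4.1·0.3875·0.9219 = 27.389 kPa
FS = 20.942 / 27.389 = 0.765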